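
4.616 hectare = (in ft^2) 1 hectare = 10000 m^2, so 4.616 hectare = 4.616 * 10000 = 46160 m^2. 1 ft^2 = 0.09290304 m^2, so 46160 m^2 = 46160 / 0.09290304 = 496862.1 ft^2 ≈ 4.969e+05 ft^2 (4 s.f.). Final answer: 4.969e+05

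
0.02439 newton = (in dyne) 2439. Check: 0.02439 newton = 0.02439 N. 1 dyne = 1e-05 N, so 0.02439 N = 0.02439 / 1e-05 = 2439 dyne.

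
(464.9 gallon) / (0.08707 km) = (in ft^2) 1 gallon = 0.0037854118 m^3, so 464.9 gallon = 464.9 * 0.0037854118 = 1.7598379 m^3. 1 km = 1000 m, so 0.08707 km = 0.08707 * 1000 = 87.07 m. Combine: 1.7598379 m^3 / 87.07 m = 0.02021176 m^2. 1 ft^2 = 0.09290304 m^2, so 0.02021176 m^2 = 0.02021176 / 0.09290304 = 0.21755757 ft^2 ≈ 0.2176 ft^2 (4 s.f.). Final answer: 0.2176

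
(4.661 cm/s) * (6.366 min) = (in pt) 5.047e+04. Check: 1 cm/s = 0.01 m/s, so 4.661 cm/s = 4.661 * 0.01 = 0.04661 m/s. 1 min = 60 s, so 6.366 min = 6.366 * 60 = 381.96 s. Combine: 0.04661 m/s * 381.96 s = 17.803156 m. 1 pt = 0.00035277778 m, so 17.803156 m = 17.803156 / 0.00035277778 = 50465.638 pt ≈ 5.047e+04 pt (4 s.f.).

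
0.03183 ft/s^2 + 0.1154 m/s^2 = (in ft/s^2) 1 ft/s^2 = 0.3048 m/s^2, so 0.03183 ft/s^2 = 0.03183 * 0.3048 = 0.009701784 m/s^2. 0.1154 m/s^2 is already in m/s^2. Sum: 0.009701784 + 0.1154 = 0.12510178 m/s^2. 1 ft/s^2 = 0.3048 m/s^2, so 0.12510178 m/s^2 = 0.12510178 / 0.3048 = 0.41043892 ft/s^2 ≈ 0.4104 ft/s^2 (4 s.f.). Final answer: 0.4104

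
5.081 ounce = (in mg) 1 ounce = 0.028349523 kg, so 5.081 ounce = 5.081 * 0.028349523 = 0.14404393 kg. 1 mg = 1e-06 kg, so 0.14404393 kg = 0.14404393 / 1e-06 = 144043.93 mg ≈ 1.44e+05 mg (4 s.f.). Final answer: 1.44e+05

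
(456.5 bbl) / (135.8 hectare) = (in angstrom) 1 bbl = 0.15898729 m^3, so 456.5 bbl = 456.5 * 0.15898729 = 72.5777 m^3. 1 hectare = 10000 m^2, so 135.8 hectare = 135.8 * 10000 = 1358000 m^2. Combine: 72.5777 m^3 / 1358000 m^2 = 5.3444551e-05 m. 1 angstrom = 1e-10 m, so 5.3444551e-05 m = 5.3444551e-05 / 1e-10 = 534445.51 angstrom ≈ 5.344e+05 angstrom (4 s.f.). Final answer: 5.344e+05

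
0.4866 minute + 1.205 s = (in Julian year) 9.633e-07. Check: 1 minute = 60 s, so 0.4866 minute = 0.4866 * 60 = 29.196 s. 1.205 s is already in s. Sum: 29.196 + 1.205 = 30.401 s. 1 Julian year = 31557600 s, so 30.401 s = 30.401 / 31557600 = 9.6334956e-07 Julian year ≈ 9.633e-07 Julian year (4 s.f.).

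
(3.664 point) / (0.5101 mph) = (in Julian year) 1.796e-10. Check: 1 point = 0.00035277778 m, so 3.664 point = 3.664 * 0.00035277778 = 0.0012925778 m. 1 mph = 0.44704 m/s, so 0.5101 mph = 0.5101 * 0.44704 = 0.2280351 m/s. Combine: 0.0012925778 m / 0.2280351 m/s = 0.0056683281 s. 1 Julian year = 31557600 s, so 0.0056683281 s = 0.0056683281 / 31557600 = 1.7961848e-10 Julian year ≈ 1.796e-10 Julian year (4 s.f.).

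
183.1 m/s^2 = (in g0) 1 g0 = 9.80665 m/s^2, so 183.1 m/s^2 = 183.1 / 9.80665 = 18.671004 g0 ≈ 18.67 g0 (4 s.f.). Final answer: 18.67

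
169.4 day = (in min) 1 day = 86400 s, so 169.4 day = 169.4 * 86400 = 14636160 s. 1 min = 60 s, so 14636160 s = 14636160 / 60 = 243936 min ≈ 2.439e+05 min (4 s.f.). Final answer: 2.439e+05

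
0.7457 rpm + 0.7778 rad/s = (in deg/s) 49.04. Check: 1 rpm = 0.10471976 rad/s, so 0.7457 rpm = 0.7457 * 0.10471976 = 0.078089521 rad/s. 0.7778 rad/s is already in rad/s. Sum: 0.078089521 + 0.7778 = 0.85588952 rad/s. 1 deg/s = 0.017453293 rad/s, so 0.85588952 rad/s = 0.85588952 / 0.017453293 = 49.038857 deg/s ≈ 49.04 deg/s (4 s.f.).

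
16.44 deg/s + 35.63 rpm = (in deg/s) 1 deg/s = 0.017453293 rad/s, so 16.44 deg/s = 16.44 * 0.017453293 = 0.28693213 rad/s. 1 rpm = 0.10471976 rad/s, so 35.63 rpm = 35.63 * 0.10471976 = 3.7311649 rad/s. Sum: 0.28693213 + 3.7311649 = 4.018097 rad/s. 1 deg/s = 0.017453293 rad/s, so 4.018097 rad/s = 4.018097 / 0.017453293 = 230.22 deg/s ≈ 230.2 deg/s (4 s.f.). Final answer: 230.2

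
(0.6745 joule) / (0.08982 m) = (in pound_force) 0.6745 joule = 0.6745 J. 0.08982 m is already in m. Combine: 0.6745 J / 0.08982 m = 7.5094634 N. 1 pound_force = 4.4482216 N, so 7.5094634 N = 7.5094634 / 4.4482216 = 1.6881945 pound_force ≈ 1.688 pound_force (4 s.f.). Final answer: 1.688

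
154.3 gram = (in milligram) 1.543e+05. Check: 1 gram = 0.001 kg, so 154.3 gram = 154.3 * 0.001 = 0.1543 kg. 1 milligram = 1e-06 kg, so 0.1543 kg = 0.1543 / 1e-06 = 154300 milligram ≈ 1.543e+05 milligram (4 s.f.).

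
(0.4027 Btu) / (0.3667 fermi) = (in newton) 1.159e+18. Check: 1 Btu = 1055.0559 J, so 0.4027 Btu = 0.4027 * 1055.0559 = 424.87099 J. 1 fermi = 1e-15 m, so 0.3667 fermi = 0.3667 * 1e-15 = 3.667e-16 m. Combine: 424.87099 J / 3.667e-16 m = 1.1586337e+18 N. 1.1586337e+18 N = 1.1586337e+18 newton ≈ 1.159e+18 newton (4 s.f.).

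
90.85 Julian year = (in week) 4740. Check: 1 Julian year = 31557600 s, so 90.85 Julian year = 90.85 * 31557600 = 2.867008e+09 s. 1 week = 604800 s, so 2.867008e+09 s = 2.867008e+09 / 604800 = 4740.4232 week ≈ 4740 week (4 s.f.).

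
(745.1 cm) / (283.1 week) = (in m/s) 4.352e-08. Check: 1 cm = 0.01 m, so 745.1 cm = 745.1 * 0.01 = 7.451 m. 1 week = 604800 s, so 283.1 week = 283.1 * 604800 = 1.7121888e+08 s. Combine: 7.451 m / 1.7121888e+08 s = 4.3517397e-08 m/s. Result: 4.3517397e-08 m/s ≈ 4.352e-08 m/s (4 s.f.).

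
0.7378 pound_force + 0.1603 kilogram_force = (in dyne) 4.854e+05. Check: 1 pound_force = 4.4482216 N, so 0.7378 pound_force = 0.7378 * 4.4482216 = 3.2818979 N. 1 kilogram_force = 9.80665 N, so 0.1603 kilogram_force = 0.1603 * 9.80665 = 1.572006 N. Sum: 3.2818979 + 1.572006 = 4.8539039 N. 1 dyne = 1e-05 N, so 4.8539039 N = 4.8539039 / 1e-05 = 485390.39 dyne ≈ 4.854e+05 dyne (4 s.f.).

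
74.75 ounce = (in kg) 1 ounce = 0.028349523 kg, so 74.75 ounce = 74.75 * 0.028349523 = 2.1191269 kg. Result: 2.1191269 kg ≈ 2.119 kg (4 s.f.). Final answer: 2.119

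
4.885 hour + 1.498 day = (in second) 1 hour = 3600 s, so 4.885 hour = 4.885 * 3600 = 17586 s. 1 day = 86400 s, so 1.498 day = 1.498 * 86400 = 129427.2 s. Sum: 17586 + 129427.2 = 147013.2 s. 147013.2 s = 147013.2 second ≈ 1.47e+05 second (4 s.f.). Final answer: 1.47e+05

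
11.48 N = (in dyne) 1.148e+06. Check: 1 dyne = 1e-05 N, so 11.48 N = 11.48 / 1e-05 = 1148000 dyne ≈ 1.148e+06 dyne (4 s.f.).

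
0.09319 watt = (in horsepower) 0.09319 watt = 0.09319 W. 1 horsepower = 745.69987 W, so 0.09319 W = 0.09319 / 745.69987 = 0.00012496985 horsepower ≈ 0.000125 horsepower (4 s.f.). Final answer: 0.000125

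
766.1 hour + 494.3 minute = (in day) 32.26. Check: 1 hour = 3600 s, so 766.1 hour = 766.1 * 3600 = 2757960 s. 1 minute = 60 s, so 494.3 minute = 494.3 * 60 = 29658 s. Sum: 2757960 + 29658 = 2787618 s. 1 day = 86400 s, so 2787618 s = 2787618 / 86400 = 32.264097 day ≈ 32.26 day (4 s.f.).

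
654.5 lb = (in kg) 296.9. Check: 1 lb = 0.45359237 kg, so 654.5 lb = 654.5 * 0.45359237 = 296.87621 kg. Result: 296.87621 kg ≈ 296.9 kg (4 s.f.).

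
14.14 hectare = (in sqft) 1 hectare = 10000 m^2, so 14.14 hectare = 14.14 * 10000 = 141400 m^2. 1 sqft = 0.09290304 m^2, so 141400 m^2 = 141400 / 0.09290304 = 1522016.9 sqft ≈ 1.522e+06 sqft (4 s.f.). Final answer: 1.522e+06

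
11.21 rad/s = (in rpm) 1 rpm = 0.10471976 rad/s, so 11.21 rad/s = 11.21 / 0.10471976 = 107.04761 rpm ≈ 107 rpm (4 s.f.). Final answer: 107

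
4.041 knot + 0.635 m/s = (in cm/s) 1 knot = 0.51444444 m/s, so 4.041 knot = 4.041 * 0.51444444 = 2.07887 m/s. 0.635 m/s is already in m/s. Sum: 2.07887 + 0.635 = 2.71387 m/s. 1 cm/s = 0.01 m/s, so 2.71387 m/s = 2.71387 / 0.01 = 271.387 cm/s ≈ 271.4 cm/s (4 s.f.). Final answer: 271.4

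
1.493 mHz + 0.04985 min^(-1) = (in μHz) 2324. Check: 1 mHz = 0.001 Hz, so 1.493 mHz = 1.493 * 0.001 = 0.001493 Hz. 1 min^(-1) = 0.016666667 Hz, so 0.04985 min^(-1) = 0.04985 * 0.016666667 = 0.00083083333 Hz. Sum: 0.001493 + 0.00083083333 = 0.0023238333 Hz. 1 μHz = 1e-06 Hz, so 0.0023238333 Hz = 0.0023238333 / 1e-06 = 2323.8333 μHz ≈ 2324 μHz (4 s.f.).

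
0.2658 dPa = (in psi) 1 dPa = 0.1 Pa, so 0.2658 dPa = 0.2658 * 0.1 = 0.02658 Pa. 1 psi = 6894.7573 Pa, so 0.02658 Pa = 0.02658 / 6894.7573 = 3.8551031e-06 psi ≈ 3.855e-06 psi (4 s.f.). Final answer: 3.855e-06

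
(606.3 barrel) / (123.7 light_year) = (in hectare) 1 barrel = 0.15898729 m^3, so 606.3 barrel = 606.3 * 0.15898729 = 96.393997 m^3. 1 light_year = 9.4607305e+15 m, so 123.7 light_year = 123.7 * 9.4607305e+15 = 1.1702924e+18 m. Combine: 96.393997 m^3 / 1.1702924e+18 m = 8.236745e-17 m^2. 1 hectare = 10000 m^2, so 8.236745e-17 m^2 = 8.236745e-17 / 10000 = 8.236745e-21 hectare ≈ 8.237e-21 hectare (4 s.f.). Final answer: 8.237e-21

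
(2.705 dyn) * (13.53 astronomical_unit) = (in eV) 3.417e+26. Check: 1 dyn = 1e-05 N, so 2.705 dyn = 2.705 * 1e-05 = 2.705e-05 N. 1 astronomical_unit = 1.4959787e+11 m, so 13.53 astronomical_unit = 13.53 * 1.4959787e+11 = 2.0240592e+12 m. Combine: 2.705e-05 N * 2.0240592e+12 m = 54750801 J. 1 eV = 1.6021766e-19 J, so 54750801 J = 54750801 / 1.6021766e-19 = 3.4172762e+26 eV ≈ 3.417e+26 eV (4 s.f.).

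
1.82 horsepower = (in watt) 1 horsepower = 745.69987 W, so 1.82 horsepower = 1.82 * 745.69987 = 1357.1738 W. 1357.1738 W = 1357.1738 watt ≈ 1357 watt (4 s.f.). Final answer: 1357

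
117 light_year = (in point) 1 light_year = 9.4607305e+15 m, so 117 light_year = 117 * 9.4607305e+15 = 1.1069055e+18 m. 1 point = 0.00035277778 m, so 1.1069055e+18 m = 1.1069055e+18 / 0.00035277778 = 3.1376848e+21 point ≈ 3.138e+21 point (4 s.f.). Final answer: 3.138e+21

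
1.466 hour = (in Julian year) 1 hour = 3600 s, so 1.466 hour = 1.466 * 3600 = 5277.6 s. 1 Julian year = 31557600 s, so 5277.6 s = 5277.6 / 31557600 = 0.00016723705 Julian year ≈ 0.0001672 Julian year (4 s.f.). Final answer: 0.0001672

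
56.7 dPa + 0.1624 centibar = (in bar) 0.001681. Check: 1 dPa = 0.1 Pa, so 56.7 dPa = 56.7 * 0.1 = 5.67 Pa. 1 centibar = 1000 Pa, so 0.1624 centibar = 0.1624 * 1000 = 162.4 Pa. Sum: 5.67 + 162.4 = 168.07 Pa. 1 bar = 100000 Pa, so 168.07 Pa = 168.07 / 100000 = 0.0016807 bar ≈ 0.001681 bar (4 s.f.).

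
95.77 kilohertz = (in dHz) 9.577e+05. Check: 1 kilohertz = 1000 Hz, so 95.77 kilohertz = 95.77 * 1000 = 95770 Hz. 1 dHz = 0.1 Hz, so 95770 Hz = 95770 / 0.1 = 957700 dHz ≈ 9.577e+05 dHz (4 s.f.).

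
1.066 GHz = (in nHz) 1.066e+18. Check: 1 GHz = 1e+09 Hz, so 1.066 GHz = 1.066 * 1e+09 = 1.066e+09 Hz. 1 nHz = 1e-09 Hz, so 1.066e+09 Hz = 1.066e+09 / 1e-09 = 1.066e+18 nHz.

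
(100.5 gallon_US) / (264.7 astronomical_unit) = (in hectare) 9.607e-19. Check: 1 gallon_US = 0.0037854118 m^3, so 100.5 gallon_US = 100.5 * 0.0037854118 = 0.38043388 m^3. 1 astronomical_unit = 1.4959787e+11 m, so 264.7 astronomical_unit = 264.7 * 1.4959787e+11 = 3.9598556e+13 m. Combine: 0.38043388 m^3 / 3.9598556e+13 m = 9.6072665e-15 m^2. 1 hectare = 10000 m^2, so 9.6072665e-15 m^2 = 9.6072665e-15 / 10000 = 9.6072665e-19 hectare ≈ 9.607e-19 hectare (4 s.f.).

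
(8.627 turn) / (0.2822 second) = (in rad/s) 192.1. Check: 1 turn = 6.2831853 rad, so 8.627 turn = 8.627 * 6.2831853 = 54.20504 rad. 0.2822 second = 0.2822 s. Combine: 54.20504 rad / 0.2822 s = 192.08023 rad/s. Result: 192.08023 rad/s ≈ 192.1 rad/s (4 s.f.).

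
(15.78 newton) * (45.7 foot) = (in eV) 15.78 newton = 15.78 N. 1 foot = 0.3048 m, so 45.7 foot = 45.7 * 0.3048 = 13.92936 m. Combine: 15.78 N * 13.92936 m = 219.8053 J. 1 eV = 1.6021766e-19 J, so 219.8053 J = 219.8053 / 1.6021766e-19 = 1.3719168e+21 eV ≈ 1.372e+21 eV (4 s.f.). Final answer: 1.372e+21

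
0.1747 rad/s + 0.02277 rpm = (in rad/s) 0.1747 rad/s is already in rad/s. 1 rpm = 0.10471976 rad/s, so 0.02277 rpm = 0.02277 * 0.10471976 = 0.0023844688 rad/s. Sum: 0.1747 + 0.0023844688 = 0.17708447 rad/s. Result: 0.17708447 rad/s ≈ 0.1771 rad/s (4 s.f.). Final answer: 0.1771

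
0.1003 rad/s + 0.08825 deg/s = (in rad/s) 0.1018. Check: 0.1003 rad/s is already in rad/s. 1 deg/s = 0.017453293 rad/s, so 0.08825 deg/s = 0.08825 * 0.017453293 = 0.0015402531 rad/s. Sum: 0.1003 + 0.0015402531 = 0.10184025 rad/s. Result: 0.10184025 rad/s ≈ 0.1018 rad/s (4 s.f.).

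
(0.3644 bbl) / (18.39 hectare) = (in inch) 1 bbl = 0.15898729 m^3, so 0.3644 bbl = 0.3644 * 0.15898729 = 0.05793497 m^3. 1 hectare = 10000 m^2, so 18.39 hectare = 18.39 * 10000 = 183900 m^2. Combine: 0.05793497 m^3 / 183900 m^2 = 3.1503518e-07 m. 1 inch = 0.0254 m, so 3.1503518e-07 m = 3.1503518e-07 / 0.0254 = 1.240296e-05 inch ≈ 1.24e-05 inch (4 s.f.). Final answer: 1.24e-05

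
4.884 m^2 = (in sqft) 52.57. Check: 1 sqft = 0.09290304 m^2, so 4.884 m^2 = 4.884 / 0.09290304 = 52.570938 sqft ≈ 52.57 sqft (4 s.f.).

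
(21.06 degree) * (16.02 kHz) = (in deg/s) 3.374e+05. Check: 1 degree = 0.017453293 rad, so 21.06 degree = 21.06 * 0.017453293 = 0.36756634 rad. 1 kHz = 1000 Hz, so 16.02 kHz = 16.02 * 1000 = 16020 Hz. Combine: 0.36756634 rad * 16020 Hz = 5888.4128 rad/s. 1 deg/s = 0.017453293 rad/s, so 5888.4128 rad/s = 5888.4128 / 0.017453293 = 337381.2 deg/s ≈ 3.374e+05 deg/s (4 s.f.).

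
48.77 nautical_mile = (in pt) 1 nautical_mile = 1852 m, so 48.77 nautical_mile = 48.77 * 1852 = 90322.04 m. 1 pt = 0.00035277778 m, so 90322.04 m = 90322.04 / 0.00035277778 = 2.5603098e+08 pt ≈ 2.56e+08 pt (4 s.f.). Final answer: 2.56e+08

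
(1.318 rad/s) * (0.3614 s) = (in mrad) 476.3. Check: 1.318 rad/s is already in rad/s. 0.3614 s is already in s. Combine: 1.318 rad/s * 0.3614 s = 0.4763252 rad. 1 mrad = 0.001 rad, so 0.4763252 rad = 0.4763252 / 0.001 = 476.3252 mrad ≈ 476.3 mrad (4 s.f.).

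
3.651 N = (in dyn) 3.651e+05. Check: 1 dyn = 1e-05 N, so 3.651 N = 3.651 / 1e-05 = 365100 dyn ≈ 3.651e+05 dyn (4 s.f.).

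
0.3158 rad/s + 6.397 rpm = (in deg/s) 56.48. Check: 0.3158 rad/s is already in rad/s. 1 rpm = 0.10471976 rad/s, so 6.397 rpm = 6.397 * 0.10471976 = 0.66989227 rad/s. Sum: 0.3158 + 0.66989227 = 0.98569227 rad/s. 1 deg/s = 0.017453293 rad/s, so 0.98569227 rad/s = 0.98569227 / 0.017453293 = 56.476007 deg/s ≈ 56.48 deg/s (4 s.f.).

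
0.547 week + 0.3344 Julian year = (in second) 1.088e+07. Check: 1 week = 604800 s, so 0.547 week = 0.547 * 604800 = 330825.6 s. 1 Julian year = 31557600 s, so 0.3344 Julian year = 0.3344 * 31557600 = 10552861 s. Sum: 330825.6 + 10552861 = 10883687 s. 10883687 s = 10883687 second ≈ 1.088e+07 second (4 s.f.).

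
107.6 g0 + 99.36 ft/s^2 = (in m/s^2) 1 g0 = 9.80665 m/s^2, so 107.6 g0 = 107.6 * 9.80665 = 1055.1955 m/s^2. 1 ft/s^2 = 0.3048 m/s^2, so 99.36 ft/s^2 = 99.36 * 0.3048 = 30.284928 m/s^2. Sum: 1055.1955 + 30.284928 = 1085.4805 m/s^2. Result: 1085.4805 m/s^2 ≈ 1085 m/s^2 (4 s.f.). Final answer: 1085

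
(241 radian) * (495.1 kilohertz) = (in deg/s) 6.836e+09. Check: 241 radian = 241 rad. 1 kilohertz = 1000 Hz, so 495.1 kilohertz = 495.1 * 1000 = 495100 Hz. Combine: 241 rad * 495100 Hz = 1.193191e+08 rad/s. 1 deg/s = 0.017453293 rad/s, so 1.193191e+08 rad/s = 1.193191e+08 / 0.017453293 = 6.8364808e+09 deg/s ≈ 6.836e+09 deg/s (4 s.f.).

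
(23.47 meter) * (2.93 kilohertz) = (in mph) 23.47 meter = 23.47 m. 1 kilohertz = 1000 Hz, so 2.93 kilohertz = 2.93 * 1000 = 2930 Hz. Combine: 23.47 m * 2930 Hz = 68767.1 m/s. 1 mph = 0.44704 m/s, so 68767.1 m/s = 68767.1 / 0.44704 = 153827.62 mph ≈ 1.538e+05 mph (4 s.f.). Final answer: 1.538e+05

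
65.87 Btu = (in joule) 6.95e+04. Check: 1 Btu = 1055.0559 J, so 65.87 Btu = 65.87 * 1055.0559 = 69496.529 J. 69496.529 J = 69496.529 joule ≈ 6.95e+04 joule (4 s.f.).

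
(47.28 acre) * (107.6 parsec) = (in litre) 6.353e+26. Check: 1 acre = 4046.8564 m^2, so 47.28 acre = 47.28 * 4046.8564 = 191335.37 m^2. 1 parsec = 3.0856776e+16 m, so 107.6 parsec = 107.6 * 3.0856776e+16 = 3.3201891e+18 m. Combine: 191335.37 m^2 * 3.3201891e+18 m = 6.3526961e+23 m^3. 1 litre = 0.001 m^3, so 6.3526961e+23 m^3 = 6.3526961e+23 / 0.001 = 6.3526961e+26 litre ≈ 6.353e+26 litre (4 s.f.).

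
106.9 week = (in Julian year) 1 week = 604800 s, so 106.9 week = 106.9 * 604800 = 64653120 s. 1 Julian year = 31557600 s, so 64653120 s = 64653120 / 31557600 = 2.0487337 Julian year ≈ 2.049 Julian year (4 s.f.). Final answer: 2.049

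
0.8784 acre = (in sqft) 3.826e+04. Check: 1 acre = 4046.8564 m^2, so 0.8784 acre = 0.8784 * 4046.8564 = 3554.7587 m^2. 1 sqft = 0.09290304 m^2, so 3554.7587 m^2 = 3554.7587 / 0.09290304 = 38263.104 sqft ≈ 3.826e+04 sqft (4 s.f.).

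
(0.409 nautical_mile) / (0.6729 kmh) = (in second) 4052. Check: 1 nautical_mile = 1852 m, so 0.409 nautical_mile = 0.409 * 1852 = 757.468 m. 1 kmh = 0.27777778 m/s, so 0.6729 kmh = 0.6729 * 0.27777778 = 0.18691667 m/s. Combine: 757.468 m / 0.18691667 m/s = 4052.4369 s. 4052.4369 s = 4052.4369 second ≈ 4052 second (4 s.f.).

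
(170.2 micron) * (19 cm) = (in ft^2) 0.0003481. Check: 1 micron = 1e-06 m, so 170.2 micron = 170.2 * 1e-06 = 0.0001702 m. 1 cm = 0.01 m, so 19 cm = 19 * 0.01 = 0.19 m. Combine: 0.0001702 m * 0.19 m = 3.2338e-05 m^2. 1 ft^2 = 0.09290304 m^2, so 3.2338e-05 m^2 = 3.2338e-05 / 0.09290304 = 0.00034808334 ft^2 ≈ 0.0003481 ft^2 (4 s.f.).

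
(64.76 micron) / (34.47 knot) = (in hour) 1.014e-09. Check: 1 micron = 1e-06 m, so 64.76 micron = 64.76 * 1e-06 = 6.476e-05 m. 1 knot = 0.51444444 m/s, so 34.47 knot = 34.47 * 0.51444444 = 17.7329 m/s. Combine: 6.476e-05 m / 17.7329 m/s = 3.6519689e-06 s. 1 hour = 3600 s, so 3.6519689e-06 s = 3.6519689e-06 / 3600 = 1.0144358e-09 hour ≈ 1.014e-09 hour (4 s.f.).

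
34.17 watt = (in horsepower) 34.17 watt = 34.17 W. 1 horsepower = 745.69987 W, so 34.17 W = 34.17 / 745.69987 = 0.045822725 horsepower ≈ 0.04582 horsepower (4 s.f.). Final answer: 0.04582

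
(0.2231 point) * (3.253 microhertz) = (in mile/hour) 1 point = 0.00035277778 m, so 0.2231 point = 0.2231 * 0.00035277778 = 7.8704722e-05 m. 1 microhertz = 1e-06 Hz, so 3.253 microhertz = 3.253 * 1e-06 = 3.253e-06 Hz. Combine: 7.8704722e-05 m * 3.253e-06 Hz = 2.5602646e-10 m/s. 1 mile/hour = 0.44704 m/s, so 2.5602646e-10 m/s = 2.5602646e-10 / 0.44704 = 5.7271488e-10 mile/hour ≈ 5.727e-10 mile/hour (4 s.f.). Final answer: 5.727e-10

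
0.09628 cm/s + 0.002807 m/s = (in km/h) 0.01357. Check: 1 cm/s = 0.01 m/s, so 0.09628 cm/s = 0.09628 * 0.01 = 0.0009628 m/s. 0.002807 m/s is already in m/s. Sum: 0.0009628 + 0.002807 = 0.0037698 m/s. 1 km/h = 0.27777778 m/s, so 0.0037698 m/s = 0.0037698 / 0.27777778 = 0.01357128 km/h ≈ 0.01357 km/h (4 s.f.).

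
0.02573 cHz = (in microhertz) 257.3. Check: 1 cHz = 0.01 Hz, so 0.02573 cHz = 0.02573 * 0.01 = 0.0002573 Hz. 1 microhertz = 1e-06 Hz, so 0.0002573 Hz = 0.0002573 / 1e-06 = 257.3 microhertz.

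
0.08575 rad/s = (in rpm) 0.8189. Check: 1 rpm = 0.10471976 rad/s, so 0.08575 rad/s = 0.08575 / 0.10471976 = 0.81885218 rpm ≈ 0.8189 rpm (4 s.f.).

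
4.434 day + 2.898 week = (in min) 1 day = 86400 s, so 4.434 day = 4.434 * 86400 = 383097.6 s. 1 week = 604800 s, so 2.898 week = 2.898 * 604800 = 1752710.4 s. Sum: 383097.6 + 1752710.4 = 2135808 s. 1 min = 60 s, so 2135808 s = 2135808 / 60 = 35596.8 min ≈ 3.56e+04 min (4 s.f.). Final answer: 3.56e+04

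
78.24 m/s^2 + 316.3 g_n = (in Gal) 78.24 m/s^2 is already in m/s^2. 1 g_n = 9.80665 m/s^2, so 316.3 g_n = 316.3 * 9.80665 = 3101.8434 m/s^2. Sum: 78.24 + 3101.8434 = 3180.0834 m/s^2. 1 Gal = 0.01 m/s^2, so 3180.0834 m/s^2 = 3180.0834 / 0.01 = 318008.34 Gal ≈ 3.18e+05 Gal (4 s.f.). Final answer: 3.18e+05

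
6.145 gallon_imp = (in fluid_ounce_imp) 983.2. Check: 1 gallon_imp = 0.00454609 m^3, so 6.145 gallon_imp = 6.145 * 0.00454609 = 0.027935723 m^3. 1 fluid_ounce_imp = 2.8413063e-05 m^3, so 0.027935723 m^3 = 0.027935723 / 2.8413063e-05 = 983.2 fluid_ounce_imp.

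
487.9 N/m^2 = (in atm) 0.004815. Check: 487.9 N/m^2 = 487.9 Pa. 1 atm = 101325 Pa, so 487.9 Pa = 487.9 / 101325 = 0.0048151986 atm ≈ 0.004815 atm (4 s.f.).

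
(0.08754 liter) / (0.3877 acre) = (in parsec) 1 liter = 0.001 m^3, so 0.08754 liter = 0.08754 * 0.001 = 8.754e-05 m^3. 1 acre = 4046.8564 m^2, so 0.3877 acre = 0.3877 * 4046.8564 = 1568.9662 m^2. Combine: 8.754e-05 m^3 / 1568.9662 m^2 = 5.57947e-08 m. 1 parsec = 3.0856776e+16 m, so 5.57947e-08 m = 5.57947e-08 / 3.0856776e+16 = 1.8081831e-24 parsec ≈ 1.808e-24 parsec (4 s.f.). Final answer: 1.808e-24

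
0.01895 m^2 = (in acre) 4.683e-06. Check: 1 acre = 4046.8564 m^2, so 0.01895 m^2 = 0.01895 / 4046.8564 = 4.682647e-06 acre ≈ 4.683e-06 acre (4 s.f.).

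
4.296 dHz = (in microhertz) 4.296e+05. Check: 1 dHz = 0.1 Hz, so 4.296 dHz = 4.296 * 0.1 = 0.4296 Hz. 1 microhertz = 1e-06 Hz, so 0.4296 Hz = 0.4296 / 1e-06 = 429600 microhertz ≈ 4.296e+05 microhertz (4 s.f.).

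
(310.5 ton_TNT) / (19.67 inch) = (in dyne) 2.6e+17. Check: 1 ton_TNT = 4.184e+09 J, so 310.5 ton_TNT = 310.5 * 4.184e+09 = 1.299132e+12 J. 1 inch = 0.0254 m, so 19.67 inch = 19.67 * 0.0254 = 0.499618 m. Combine: 1.299132e+12 J / 0.499618 m = 2.6002506e+12 N. 1 dyne = 1e-05 N, so 2.6002506e+12 N = 2.6002506e+12 / 1e-05 = 2.6002506e+17 dyne ≈ 2.6e+17 dyne (4 s.f.).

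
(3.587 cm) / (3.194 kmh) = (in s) 0.04043. Check: 1 cm = 0.01 m, so 3.587 cm = 3.587 * 0.01 = 0.03587 m. 1 kmh = 0.27777778 m/s, so 3.194 kmh = 3.194 * 0.27777778 = 0.88722222 m/s. Combine: 0.03587 m / 0.88722222 m/s = 0.040429555 s. Result: 0.040429555 s ≈ 0.04043 s (4 s.f.).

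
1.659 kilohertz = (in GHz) 1.659e-06. Check: 1 kilohertz = 1000 Hz, so 1.659 kilohertz = 1.659 * 1000 = 1659 Hz. 1 GHz = 1e+09 Hz, so 1659 Hz = 1659 / 1e+09 = 1.659e-06 GHz.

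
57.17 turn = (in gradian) 1 turn = 6.2831853 rad, so 57.17 turn = 57.17 * 6.2831853 = 359.2097 rad. 1 gradian = 0.015707963 rad, so 359.2097 rad = 359.2097 / 0.015707963 = 22868 gradian ≈ 2.287e+04 gradian (4 s.f.). Final answer: 2.287e+04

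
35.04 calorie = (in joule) 1 calorie = 4.184 J, so 35.04 calorie = 35.04 * 4.184 = 146.60736 J. 146.60736 J = 146.60736 joule ≈ 146.6 joule (4 s.f.). Final answer: 146.6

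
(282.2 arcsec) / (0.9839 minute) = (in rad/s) 2.318e-05. Check: 1 arcsec = 4.8481368e-06 rad, so 282.2 arcsec = 282.2 * 4.8481368e-06 = 0.0013681442 rad. 1 minute = 60 s, so 0.9839 minute = 0.9839 * 60 = 59.034 s. Combine: 0.0013681442 rad / 59.034 s = 2.3175529e-05 rad/s. Result: 2.3175529e-05 rad/s ≈ 2.318e-05 rad/s (4 s.f.).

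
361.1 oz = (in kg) 10.24. Check: 1 oz = 0.028349523 kg, so 361.1 oz = 361.1 * 0.028349523 = 10.237013 kg. Result: 10.237013 kg ≈ 10.24 kg (4 s.f.).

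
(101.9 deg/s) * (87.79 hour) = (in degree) 3.22e+07. Check: 1 deg/s = 0.017453293 rad/s, so 101.9 deg/s = 101.9 * 0.017453293 = 1.7784905 rad/s. 1 hour = 3600 s, so 87.79 hour = 87.79 * 3600 = 316044 s. Combine: 1.7784905 rad/s * 316044 s = 562081.25 rad. 1 degree = 0.017453293 rad, so 562081.25 rad = 562081.25 / 0.017453293 = 32204884 degree ≈ 3.22e+07 degree (4 s.f.).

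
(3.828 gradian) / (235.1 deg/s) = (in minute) 0.0002442. Check: 1 gradian = 0.015707963 rad, so 3.828 gradian = 3.828 * 0.015707963 = 0.060130083 rad. 1 deg/s = 0.017453293 rad/s, so 235.1 deg/s = 235.1 * 0.017453293 = 4.1032691 rad/s. Combine: 0.060130083 rad / 4.1032691 rad/s = 0.01465419 s. 1 minute = 60 s, so 0.01465419 s = 0.01465419 / 60 = 0.0002442365 minute ≈ 0.0002442 minute (4 s.f.).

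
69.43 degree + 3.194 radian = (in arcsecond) 9.088e+05. Check: 1 degree = 0.017453293 rad, so 69.43 degree = 69.43 * 0.017453293 = 1.2117821 rad. 3.194 radian = 3.194 rad. Sum: 1.2117821 + 3.194 = 4.4057821 rad. 1 arcsecond = 4.8481368e-06 rad, so 4.4057821 rad = 4.4057821 / 4.8481368e-06 = 908757.79 arcsecond ≈ 9.088e+05 arcsecond (4 s.f.).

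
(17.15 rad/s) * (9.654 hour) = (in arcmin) 17.15 rad/s is already in rad/s. 1 hour = 3600 s, so 9.654 hour = 9.654 * 3600 = 34754.4 s. Combine: 17.15 rad/s * 34754.4 s = 596037.96 rad. 1 arcmin = 0.00029088821 rad, so 596037.96 rad = 596037.96 / 0.00029088821 = 2.0490276e+09 arcmin ≈ 2.049e+09 arcmin (4 s.f.). Final answer: 2.049e+09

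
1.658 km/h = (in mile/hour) 1 km/h = 0.27777778 m/s, so 1.658 km/h = 1.658 * 0.27777778 = 0.46055556 m/s. 1 mile/hour = 0.44704 m/s, so 0.46055556 m/s = 0.46055556 / 0.44704 = 1.0302334 mile/hour ≈ 1.03 mile/hour (4 s.f.). Final answer: 1.03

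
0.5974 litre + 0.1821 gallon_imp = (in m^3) 0.001425. Check: 1 litre = 0.001 m^3, so 0.5974 litre = 0.5974 * 0.001 = 0.0005974 m^3. 1 gallon_imp = 0.00454609 m^3, so 0.1821 gallon_imp = 0.1821 * 0.00454609 = 0.00082784299 m^3. Sum: 0.0005974 + 0.00082784299 = 0.001425243 m^3. Result: 0.001425243 m^3 ≈ 0.001425 m^3 (4 s.f.).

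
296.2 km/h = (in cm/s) 1 km/h = 0.27777778 m/s, so 296.2 km/h = 296.2 * 0.27777778 = 82.277778 m/s. 1 cm/s = 0.01 m/s, so 82.277778 m/s = 82.277778 / 0.01 = 8227.7778 cm/s ≈ 8228 cm/s (4 s.f.). Final answer: 8228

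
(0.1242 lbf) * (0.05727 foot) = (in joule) 1 lbf = 4.4482216 N, so 0.1242 lbf = 0.1242 * 4.4482216 = 0.55246912 N. 1 foot = 0.3048 m, so 0.05727 foot = 0.05727 * 0.3048 = 0.017455896 m. Combine: 0.55246912 N * 0.017455896 m = 0.0096438436 J. 0.0096438436 J = 0.0096438436 joule ≈ 0.009644 joule (4 s.f.). Final answer: 0.009644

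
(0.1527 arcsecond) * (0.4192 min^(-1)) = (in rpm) 4.939e-08. Check: 1 arcsecond = 4.8481368e-06 rad, so 0.1527 arcsecond = 0.1527 * 4.8481368e-06 = 7.4031049e-07 rad. 1 min^(-1) = 0.016666667 Hz, so 0.4192 min^(-1) = 0.4192 * 0.016666667 = 0.0069866667 Hz. Combine: 7.4031049e-07 rad * 0.0069866667 Hz = 5.1723026e-09 rad/s. 1 rpm = 0.10471976 rad/s, so 5.1723026e-09 rad/s = 5.1723026e-09 / 0.10471976 = 4.9391852e-08 rpm ≈ 4.939e-08 rpm (4 s.f.).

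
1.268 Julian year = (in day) 1 Julian year = 31557600 s, so 1.268 Julian year = 1.268 * 31557600 = 40015037 s. 1 day = 86400 s, so 40015037 s = 40015037 / 86400 = 463.137 day ≈ 463.1 day (4 s.f.). Final answer: 463.1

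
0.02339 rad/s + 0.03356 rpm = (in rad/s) 0.02339 rad/s is already in rad/s. 1 rpm = 0.10471976 rad/s, so 0.03356 rpm = 0.03356 * 0.10471976 = 0.003514395 rad/s. Sum: 0.02339 + 0.003514395 = 0.026904395 rad/s. Result: 0.026904395 rad/s ≈ 0.0269 rad/s (4 s.f.). Final answer: 0.0269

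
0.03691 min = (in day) 2.563e-05. Check: 1 min = 60 s, so 0.03691 min = 0.03691 * 60 = 2.2146 s. 1 day = 86400 s, so 2.2146 s = 2.2146 / 86400 = 2.5631944e-05 day ≈ 2.563e-05 day (4 s.f.).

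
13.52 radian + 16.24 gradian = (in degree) 13.52 radian = 13.52 rad. 1 gradian = 0.015707963 rad, so 16.24 gradian = 16.24 * 0.015707963 = 0.25509732 rad. Sum: 13.52 + 0.25509732 = 13.775097 rad. 1 degree = 0.017453293 rad, so 13.775097 rad = 13.775097 / 0.017453293 = 789.25494 degree ≈ 789.3 degree (4 s.f.). Final answer: 789.3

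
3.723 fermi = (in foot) 1 fermi = 1e-15 m, so 3.723 fermi = 3.723 * 1e-15 = 3.723e-15 m. 1 foot = 0.3048 m, so 3.723e-15 m = 3.723e-15 / 0.3048 = 1.2214567e-14 foot ≈ 1.221e-14 foot (4 s.f.). Final answer: 1.221e-14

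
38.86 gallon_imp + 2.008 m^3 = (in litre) 2185. Check: 1 gallon_imp = 0.00454609 m^3, so 38.86 gallon_imp = 38.86 * 0.00454609 = 0.17666106 m^3. 2.008 m^3 is already in m^3. Sum: 0.17666106 + 2.008 = 2.1846611 m^3. 1 litre = 0.001 m^3, so 2.1846611 m^3 = 2.1846611 / 0.001 = 2184.6611 litre ≈ 2185 litre (4 s.f.).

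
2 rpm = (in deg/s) 1 rpm = 0.10471976 rad/s, so 2 rpm = 2 * 0.10471976 = 0.20943951 rad/s. 1 deg/s = 0.017453293 rad/s, so 0.20943951 rad/s = 0.20943951 / 0.017453293 = 12 deg/s. Final answer: 12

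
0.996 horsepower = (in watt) 742.7. Check: 1 horsepower = 745.69987 W, so 0.996 horsepower = 0.996 * 745.69987 = 742.71707 W. 742.71707 W = 742.71707 watt ≈ 742.7 watt (4 s.f.).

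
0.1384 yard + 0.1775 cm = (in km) 1 yard = 0.9144 m, so 0.1384 yard = 0.1384 * 0.9144 = 0.12655296 m. 1 cm = 0.01 m, so 0.1775 cm = 0.1775 * 0.01 = 0.001775 m. Sum: 0.12655296 + 0.001775 = 0.12832796 m. 1 km = 1000 m, so 0.12832796 m = 0.12832796 / 1000 = 0.00012832796 km ≈ 0.0001283 km (4 s.f.). Final answer: 0.0001283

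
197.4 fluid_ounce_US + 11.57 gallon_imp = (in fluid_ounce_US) 1976. Check: 1 fluid_ounce_US = 2.957353e-05 m^3, so 197.4 fluid_ounce_US = 197.4 * 2.957353e-05 = 0.0058378147 m^3. 1 gallon_imp = 0.00454609 m^3, so 11.57 gallon_imp = 11.57 * 0.00454609 = 0.052598261 m^3. Sum: 0.0058378147 + 0.052598261 = 0.058436076 m^3. 1 fluid_ounce_US = 2.957353e-05 m^3, so 0.058436076 m^3 = 0.058436076 / 2.957353e-05 = 1975.9588 fluid_ounce_US ≈ 1976 fluid_ounce_US (4 s.f.).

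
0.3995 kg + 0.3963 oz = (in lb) 0.3995 kg is already in kg. 1 oz = 0.028349523 kg, so 0.3963 oz = 0.3963 * 0.028349523 = 0.011234916 kg. Sum: 0.3995 + 0.011234916 = 0.41073492 kg. 1 lb = 0.45359237 kg, so 0.41073492 kg = 0.41073492 / 0.45359237 = 0.90551549 lb ≈ 0.9055 lb (4 s.f.). Final answer: 0.9055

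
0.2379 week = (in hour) 1 week = 604800 s, so 0.2379 week = 0.2379 * 604800 = 143881.92 s. 1 hour = 3600 s, so 143881.92 s = 143881.92 / 3600 = 39.9672 hour ≈ 39.97 hour (4 s.f.). Final answer: 39.97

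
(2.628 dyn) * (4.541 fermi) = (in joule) 1 dyn = 1e-05 N, so 2.628 dyn = 2.628 * 1e-05 = 2.628e-05 N. 1 fermi = 1e-15 m, so 4.541 fermi = 4.541 * 1e-15 = 4.541e-15 m. Combine: 2.628e-05 N * 4.541e-15 m = 1.1933748e-19 J. 1.1933748e-19 J = 1.1933748e-19 joule ≈ 1.193e-19 joule (4 s.f.). Final answer: 1.193e-19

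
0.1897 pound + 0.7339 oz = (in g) 1 pound = 0.45359237 kg, so 0.1897 pound = 0.1897 * 0.45359237 = 0.086046473 kg. 1 oz = 0.028349523 kg, so 0.7339 oz = 0.7339 * 0.028349523 = 0.020805715 kg. Sum: 0.086046473 + 0.020805715 = 0.10685219 kg. 1 g = 0.001 kg, so 0.10685219 kg = 0.10685219 / 0.001 = 106.85219 g ≈ 106.9 g (4 s.f.). Final answer: 106.9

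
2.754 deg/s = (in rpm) 0.459. Check: 1 deg/s = 0.017453293 rad/s, so 2.754 deg/s = 2.754 * 0.017453293 = 0.048066368 rad/s. 1 rpm = 0.10471976 rad/s, so 0.048066368 rad/s = 0.048066368 / 0.10471976 = 0.459 rpm.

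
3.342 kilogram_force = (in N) 32.77. Check: 1 kilogram_force = 9.80665 N, so 3.342 kilogram_force = 3.342 * 9.80665 = 32.773824 N. Result: 32.773824 N ≈ 32.77 N (4 s.f.).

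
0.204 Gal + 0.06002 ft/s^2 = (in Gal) 1 Gal = 0.01 m/s^2, so 0.204 Gal = 0.204 * 0.01 = 0.00204 m/s^2. 1 ft/s^2 = 0.3048 m/s^2, so 0.06002 ft/s^2 = 0.06002 * 0.3048 = 0.018294096 m/s^2. Sum: 0.00204 + 0.018294096 = 0.020334096 m/s^2. 1 Gal = 0.01 m/s^2, so 0.020334096 m/s^2 = 0.020334096 / 0.01 = 2.0334096 Gal ≈ 2.033 Gal (4 s.f.). Final answer: 2.033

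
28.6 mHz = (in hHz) 0.000286. Check: 1 mHz = 0.001 Hz, so 28.6 mHz = 28.6 * 0.001 = 0.0286 Hz. 1 hHz = 100 Hz, so 0.0286 Hz = 0.0286 / 100 = 0.000286 hHz.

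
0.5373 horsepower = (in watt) 400.7. Check: 1 horsepower = 745.69987 W, so 0.5373 horsepower = 0.5373 * 745.69987 = 400.66454 W. 400.66454 W = 400.66454 watt ≈ 400.7 watt (4 s.f.).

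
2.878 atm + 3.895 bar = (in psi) 1 atm = 101325 Pa, so 2.878 atm = 2.878 * 101325 = 291613.35 Pa. 1 bar = 100000 Pa, so 3.895 bar = 3.895 * 100000 = 389500 Pa. Sum: 291613.35 + 389500 = 681113.35 Pa. 1 psi = 6894.7573 Pa, so 681113.35 Pa = 681113.35 / 6894.7573 = 98.787139 psi ≈ 98.79 psi (4 s.f.). Final answer: 98.79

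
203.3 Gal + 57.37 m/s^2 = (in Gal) 5940. Check: 1 Gal = 0.01 m/s^2, so 203.3 Gal = 203.3 * 0.01 = 2.033 m/s^2. 57.37 m/s^2 is already in m/s^2. Sum: 2.033 + 57.37 = 59.403 m/s^2. 1 Gal = 0.01 m/s^2, so 59.403 m/s^2 = 59.403 / 0.01 = 5940.3 Gal ≈ 5940 Gal (4 s.f.).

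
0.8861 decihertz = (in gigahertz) 1 decihertz = 0.1 Hz, so 0.8861 decihertz = 0.8861 * 0.1 = 0.08861 Hz. 1 gigahertz = 1e+09 Hz, so 0.08861 Hz = 0.08861 / 1e+09 = 8.861e-11 gigahertz. Final answer: 8.861e-11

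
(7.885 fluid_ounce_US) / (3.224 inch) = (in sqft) 1 fluid_ounce_US = 2.957353e-05 m^3, so 7.885 fluid_ounce_US = 7.885 * 2.957353e-05 = 0.00023318728 m^3. 1 inch = 0.0254 m, so 3.224 inch = 3.224 * 0.0254 = 0.0818896 m. Combine: 0.00023318728 m^3 / 0.0818896 m = 0.0028475811 m^2. 1 sqft = 0.09290304 m^2, so 0.0028475811 m^2 = 0.0028475811 / 0.09290304 = 0.030651108 sqft ≈ 0.03065 sqft (4 s.f.). Final answer: 0.03065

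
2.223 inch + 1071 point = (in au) 2.903e-12. Check: 1 inch = 0.0254 m, so 2.223 inch = 2.223 * 0.0254 = 0.0564642 m. 1 point = 0.00035277778 m, so 1071 point = 1071 * 0.00035277778 = 0.377825 m. Sum: 0.0564642 + 0.377825 = 0.4342892 m. 1 au = 1.4959787e+11 m, so 0.4342892 m = 0.4342892 / 1.4959787e+11 = 2.903044e-12 au ≈ 2.903e-12 au (4 s.f.).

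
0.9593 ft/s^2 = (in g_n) 0.02982. Check: 1 ft/s^2 = 0.3048 m/s^2, so 0.9593 ft/s^2 = 0.9593 * 0.3048 = 0.29239464 m/s^2. 1 g_n = 9.80665 m/s^2, so 0.29239464 m/s^2 = 0.29239464 / 9.80665 = 0.029815955 g_n ≈ 0.02982 g_n (4 s.f.).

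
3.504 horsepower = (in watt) 2613. Check: 1 horsepower = 745.69987 W, so 3.504 horsepower = 3.504 * 745.69987 = 2612.9324 W. 2612.9324 W = 2612.9324 watt ≈ 2613 watt (4 s.f.).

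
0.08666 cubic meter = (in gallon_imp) 19.06. Check: 0.08666 cubic meter = 0.08666 m^3. 1 gallon_imp = 0.00454609 m^3, so 0.08666 m^3 = 0.08666 / 0.00454609 = 19.062535 gallon_imp ≈ 19.06 gallon_imp (4 s.f.).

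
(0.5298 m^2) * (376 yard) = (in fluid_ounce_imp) 6.411e+06. Check: 0.5298 m^2 is already in m^2. 1 yard = 0.9144 m, so 376 yard = 376 * 0.9144 = 343.8144 m. Combine: 0.5298 m^2 * 343.8144 m = 182.15287 m^3. 1 fluid_ounce_imp = 2.8413063e-05 m^3, so 182.15287 m^3 = 182.15287 / 2.8413063e-05 = 6410884.8 fluid_ounce_imp ≈ 6.411e+06 fluid_ounce_imp (4 s.f.).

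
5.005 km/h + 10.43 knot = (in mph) 15.11. Check: 1 km/h = 0.27777778 m/s, so 5.005 km/h = 5.005 * 0.27777778 = 1.3902778 m/s. 1 knot = 0.51444444 m/s, so 10.43 knot = 10.43 * 0.51444444 = 5.3656556 m/s. Sum: 1.3902778 + 5.3656556 = 6.7559333 m/s. 1 mph = 0.44704 m/s, so 6.7559333 m/s = 6.7559333 / 0.44704 = 15.112592 mph ≈ 15.11 mph (4 s.f.).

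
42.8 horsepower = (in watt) 3.192e+04. Check: 1 horsepower = 745.69987 W, so 42.8 horsepower = 42.8 * 745.69987 = 31915.955 W. 31915.955 W = 31915.955 watt ≈ 3.192e+04 watt (4 s.f.).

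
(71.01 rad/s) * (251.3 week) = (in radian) 71.01 rad/s is already in rad/s. 1 week = 604800 s, so 251.3 week = 251.3 * 604800 = 1.5198624e+08 s. Combine: 71.01 rad/s * 1.5198624e+08 s = 1.0792543e+10 rad. 1.0792543e+10 rad = 1.0792543e+10 radian ≈ 1.079e+10 radian (4 s.f.). Final answer: 1.079e+10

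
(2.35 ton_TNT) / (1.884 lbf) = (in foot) 3.849e+09. Check: 1 ton_TNT = 4.184e+09 J, so 2.35 ton_TNT = 2.35 * 4.184e+09 = 9.8324e+09 J. 1 lbf = 4.4482216 N, so 1.884 lbf = 1.884 * 4.4482216 = 8.3804495 N. Combine: 9.8324e+09 J / 8.3804495 N = 1.1732545e+09 m. 1 foot = 0.3048 m, so 1.1732545e+09 m = 1.1732545e+09 / 0.3048 = 3.8492601e+09 foot ≈ 3.849e+09 foot (4 s.f.).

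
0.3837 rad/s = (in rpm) 1 rpm = 0.10471976 rad/s, so 0.3837 rad/s = 0.3837 / 0.10471976 = 3.6640651 rpm ≈ 3.664 rpm (4 s.f.). Final answer: 3.664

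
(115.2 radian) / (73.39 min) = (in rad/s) 115.2 radian = 115.2 rad. 1 min = 60 s, so 73.39 min = 73.39 * 60 = 4403.4 s. Combine: 115.2 rad / 4403.4 s = 0.026161602 rad/s. Result: 0.026161602 rad/s ≈ 0.02616 rad/s (4 s.f.). Final answer: 0.02616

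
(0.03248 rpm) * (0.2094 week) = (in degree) 1 rpm = 0.10471976 rad/s, so 0.03248 rpm = 0.03248 * 0.10471976 = 0.0034012976 rad/s. 1 week = 604800 s, so 0.2094 week = 0.2094 * 604800 = 126645.12 s. Combine: 0.0034012976 rad/s * 126645.12 s = 430.75775 rad. 1 degree = 0.017453293 rad, so 430.75775 rad = 430.75775 / 0.017453293 = 24680.601 degree ≈ 2.468e+04 degree (4 s.f.). Final answer: 2.468e+04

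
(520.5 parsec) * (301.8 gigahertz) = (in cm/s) 1 parsec = 3.0856776e+16 m, so 520.5 parsec = 520.5 * 3.0856776e+16 = 1.6060952e+19 m. 1 gigahertz = 1e+09 Hz, so 301.8 gigahertz = 301.8 * 1e+09 = 3.018e+11 Hz. Combine: 1.6060952e+19 m * 3.018e+11 Hz = 4.8471953e+30 m/s. 1 cm/s = 0.01 m/s, so 4.8471953e+30 m/s = 4.8471953e+30 / 0.01 = 4.8471953e+32 cm/s ≈ 4.847e+32 cm/s (4 s.f.). Final answer: 4.847e+32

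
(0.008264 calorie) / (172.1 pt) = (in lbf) 0.128. Check: 1 calorie = 4.184 J, so 0.008264 calorie = 0.008264 * 4.184 = 0.034576576 J. 1 pt = 0.00035277778 m, so 172.1 pt = 172.1 * 0.00035277778 = 0.060713056 m. Combine: 0.034576576 J / 0.060713056 m = 0.56950808 N. 1 lbf = 4.4482216 N, so 0.56950808 N = 0.56950808 / 4.4482216 = 0.12803051 lbf ≈ 0.128 lbf (4 s.f.).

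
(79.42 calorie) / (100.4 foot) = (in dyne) 1 calorie = 4.184 J, so 79.42 calorie = 79.42 * 4.184 = 332.29328 J. 1 foot = 0.3048 m, so 100.4 foot = 100.4 * 0.3048 = 30.60192 m. Combine: 332.29328 J / 30.60192 m = 10.858576 N. 1 dyne = 1e-05 N, so 10.858576 N = 10.858576 / 1e-05 = 1085857.6 dyne ≈ 1.086e+06 dyne (4 s.f.). Final answer: 1.086e+06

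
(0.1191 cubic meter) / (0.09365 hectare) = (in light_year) 1.344e-20. Check: 0.1191 cubic meter = 0.1191 m^3. 1 hectare = 10000 m^2, so 0.09365 hectare = 0.09365 * 10000 = 936.5 m^2. Combine: 0.1191 m^3 / 936.5 m^2 = 0.00012717565 m. 1 light_year = 9.4607305e+15 m, so 0.00012717565 m = 0.00012717565 / 9.4607305e+15 = 1.3442477e-20 light_year ≈ 1.344e-20 light_year (4 s.f.).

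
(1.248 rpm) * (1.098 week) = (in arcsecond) 1.79e+10. Check: 1 rpm = 0.10471976 rad/s, so 1.248 rpm = 1.248 * 0.10471976 = 0.13069025 rad/s. 1 week = 604800 s, so 1.098 week = 1.098 * 604800 = 664070.4 s. Combine: 0.13069025 rad/s * 664070.4 s = 86787.53 rad. 1 arcsecond = 4.8481368e-06 rad, so 86787.53 rad = 86787.53 / 4.8481368e-06 = 1.7901213e+10 arcsecond ≈ 1.79e+10 arcsecond (4 s.f.).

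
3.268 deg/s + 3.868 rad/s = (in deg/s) 1 deg/s = 0.017453293 rad/s, so 3.268 deg/s = 3.268 * 0.017453293 = 0.05703736 rad/s. 3.868 rad/s is already in rad/s. Sum: 0.05703736 + 3.868 = 3.9250374 rad/s. 1 deg/s = 0.017453293 rad/s, so 3.9250374 rad/s = 3.9250374 / 0.017453293 = 224.88808 deg/s ≈ 224.9 deg/s (4 s.f.). Final answer: 224.9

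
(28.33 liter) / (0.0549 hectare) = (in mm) 1 liter = 0.001 m^3, so 28.33 liter = 28.33 * 0.001 = 0.02833 m^3. 1 hectare = 10000 m^2, so 0.0549 hectare = 0.0549 * 10000 = 549 m^2. Combine: 0.02833 m^3 / 549 m^2 = 5.1602914e-05 m. 1 mm = 0.001 m, so 5.1602914e-05 m = 5.1602914e-05 / 0.001 = 0.051602914 mm ≈ 0.0516 mm (4 s.f.). Final answer: 0.0516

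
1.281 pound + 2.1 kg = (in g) 2681. Check: 1 pound = 0.45359237 kg, so 1.281 pound = 1.281 * 0.45359237 = 0.58105183 kg. 2.1 kg is already in kg. Sum: 0.58105183 + 2.1 = 2.6810518 kg. 1 g = 0.001 kg, so 2.6810518 kg = 2.6810518 / 0.001 = 2681.0518 g ≈ 2681 g (4 s.f.).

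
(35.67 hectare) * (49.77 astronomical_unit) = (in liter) 2.656e+21. Check: 1 hectare = 10000 m^2, so 35.67 hectare = 35.67 * 10000 = 356700 m^2. 1 astronomical_unit = 1.4959787e+11 m, so 49.77 astronomical_unit = 49.77 * 1.4959787e+11 = 7.445486e+12 m. Combine: 356700 m^2 * 7.445486e+12 m = 2.6558049e+18 m^3. 1 liter = 0.001 m^3, so 2.6558049e+18 m^3 = 2.6558049e+18 / 0.001 = 2.6558049e+21 liter ≈ 2.656e+21 liter (4 s.f.).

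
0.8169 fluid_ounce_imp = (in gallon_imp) 0.005106. Check: 1 fluid_ounce_imp = 2.8413063e-05 m^3, so 0.8169 fluid_ounce_imp = 0.8169 * 2.8413063e-05 = 2.3210631e-05 m^3. 1 gallon_imp = 0.00454609 m^3, so 2.3210631e-05 m^3 = 2.3210631e-05 / 0.00454609 = 0.005105625 gallon_imp ≈ 0.005106 gallon_imp (4 s.f.).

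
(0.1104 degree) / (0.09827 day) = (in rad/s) 1 degree = 0.017453293 rad, so 0.1104 degree = 0.1104 * 0.017453293 = 0.0019268435 rad. 1 day = 86400 s, so 0.09827 day = 0.09827 * 86400 = 8490.528 s. Combine: 0.0019268435 rad / 8490.528 s = 2.2694036e-07 rad/s. Result: 2.2694036e-07 rad/s ≈ 2.269e-07 rad/s (4 s.f.). Final answer: 2.269e-07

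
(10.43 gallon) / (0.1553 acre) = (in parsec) 1 gallon = 0.0037854118 m^3, so 10.43 gallon = 10.43 * 0.0037854118 = 0.039481845 m^3. 1 acre = 4046.8564 m^2, so 0.1553 acre = 0.1553 * 4046.8564 = 628.4768 m^2. Combine: 0.039481845 m^3 / 628.4768 m^2 = 6.2821483e-05 m. 1 parsec = 3.0856776e+16 m, so 6.2821483e-05 m = 6.2821483e-05 / 3.0856776e+16 = 2.0359056e-21 parsec ≈ 2.036e-21 parsec (4 s.f.). Final answer: 2.036e-21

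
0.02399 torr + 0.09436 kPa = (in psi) 1 torr = 133.32237 Pa, so 0.02399 torr = 0.02399 * 133.32237 = 3.1984036 Pa. 1 kPa = 1000 Pa, so 0.09436 kPa = 0.09436 * 1000 = 94.36 Pa. Sum: 3.1984036 + 94.36 = 97.558404 Pa. 1 psi = 6894.7573 Pa, so 97.558404 Pa = 97.558404 / 6894.7573 = 0.01414965 psi ≈ 0.01415 psi (4 s.f.). Final answer: 0.01415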